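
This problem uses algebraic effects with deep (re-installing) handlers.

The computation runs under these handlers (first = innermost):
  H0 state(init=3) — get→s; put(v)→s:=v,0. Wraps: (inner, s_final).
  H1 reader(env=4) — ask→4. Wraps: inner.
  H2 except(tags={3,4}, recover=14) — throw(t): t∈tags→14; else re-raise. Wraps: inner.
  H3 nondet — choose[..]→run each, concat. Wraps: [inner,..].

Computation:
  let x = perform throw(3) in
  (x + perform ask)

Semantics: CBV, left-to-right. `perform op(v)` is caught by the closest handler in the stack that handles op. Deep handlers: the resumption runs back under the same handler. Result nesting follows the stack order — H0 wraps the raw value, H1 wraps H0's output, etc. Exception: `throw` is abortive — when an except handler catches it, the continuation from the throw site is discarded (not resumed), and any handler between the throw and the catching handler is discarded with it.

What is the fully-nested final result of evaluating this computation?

Working:
throw(3) @ H2 caught ⇒ 14
H3 returns [14]
= [14]

Answer: [14]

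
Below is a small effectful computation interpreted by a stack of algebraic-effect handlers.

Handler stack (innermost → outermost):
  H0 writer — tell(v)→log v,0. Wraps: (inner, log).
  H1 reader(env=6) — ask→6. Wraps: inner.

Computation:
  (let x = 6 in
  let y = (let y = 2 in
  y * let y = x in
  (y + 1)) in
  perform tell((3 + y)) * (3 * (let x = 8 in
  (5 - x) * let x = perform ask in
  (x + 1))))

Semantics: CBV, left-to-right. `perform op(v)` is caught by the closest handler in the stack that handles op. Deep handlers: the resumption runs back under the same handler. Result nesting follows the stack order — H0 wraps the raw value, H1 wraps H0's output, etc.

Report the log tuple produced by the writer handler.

Answer: (17)

Working:
tell(17) @ H0 ⇒ log+=17
ask @ H1 ⇒ 6
H0 returns (0, (17))
H1 returns (0, (17))
= (0, (17))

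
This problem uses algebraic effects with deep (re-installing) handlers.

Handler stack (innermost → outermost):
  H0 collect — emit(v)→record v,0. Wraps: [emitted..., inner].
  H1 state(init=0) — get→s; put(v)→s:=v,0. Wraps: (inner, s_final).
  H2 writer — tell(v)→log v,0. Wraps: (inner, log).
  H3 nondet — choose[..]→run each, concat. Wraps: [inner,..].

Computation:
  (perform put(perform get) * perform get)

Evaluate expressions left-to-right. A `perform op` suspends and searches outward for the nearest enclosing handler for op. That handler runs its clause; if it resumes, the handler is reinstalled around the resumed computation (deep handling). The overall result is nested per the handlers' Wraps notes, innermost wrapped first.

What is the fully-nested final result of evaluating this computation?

Answer: [(([0], 0), ())]

Step-by-step:
get @ H1 ⇒ 0
put(0) @ H1 ⇒ s:=0
get @ H1 ⇒ 0
H0 returns [0]
H1 returns ([0], 0)
H2 returns (([0], 0), ())
H3 returns [(([0], 0), ())]
= [(([0], 0), ())]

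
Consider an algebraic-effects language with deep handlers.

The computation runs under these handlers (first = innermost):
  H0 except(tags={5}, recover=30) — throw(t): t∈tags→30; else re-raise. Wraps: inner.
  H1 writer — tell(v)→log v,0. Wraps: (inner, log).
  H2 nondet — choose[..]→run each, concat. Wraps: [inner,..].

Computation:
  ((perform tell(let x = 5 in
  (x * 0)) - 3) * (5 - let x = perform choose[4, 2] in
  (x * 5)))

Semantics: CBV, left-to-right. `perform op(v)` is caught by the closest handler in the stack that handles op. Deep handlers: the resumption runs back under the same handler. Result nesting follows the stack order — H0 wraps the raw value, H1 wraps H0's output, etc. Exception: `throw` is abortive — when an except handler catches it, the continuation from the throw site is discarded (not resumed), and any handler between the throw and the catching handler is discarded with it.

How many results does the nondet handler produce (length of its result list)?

Evaluation trace:
tell(0) @ H1 ⇒ log+=0
choose[4, 2] @ H2
  branch[0] choose=4:
    H0 returns 45
    H1 returns (45, (0))
    H2 returns [(45, (0))]
  branch[1] choose=2:
    H0 returns 15
    H1 returns (15, (0))
    H2 returns [(15, (0))]
= [(45, (0)), (15, (0))]

Answer: 2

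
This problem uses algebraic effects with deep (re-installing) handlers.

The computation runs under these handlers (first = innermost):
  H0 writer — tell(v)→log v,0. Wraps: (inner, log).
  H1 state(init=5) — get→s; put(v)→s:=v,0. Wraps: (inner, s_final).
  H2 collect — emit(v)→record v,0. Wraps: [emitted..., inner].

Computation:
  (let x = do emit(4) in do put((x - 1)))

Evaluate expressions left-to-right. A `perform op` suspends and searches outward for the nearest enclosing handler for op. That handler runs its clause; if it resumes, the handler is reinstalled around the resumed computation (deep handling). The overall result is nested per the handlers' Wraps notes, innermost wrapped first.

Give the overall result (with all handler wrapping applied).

Answer: [4, ((0, ()), -1)]

Step-by-step:
emit(4) @ H2 ⇒ out+=4
put(-1) @ H1 ⇒ s:=-1
H0 returns (0, ())
H1 returns ((0, ()), -1)
H2 returns [4, ((0, ()), -1)]
= [4, ((0, ()), -1)]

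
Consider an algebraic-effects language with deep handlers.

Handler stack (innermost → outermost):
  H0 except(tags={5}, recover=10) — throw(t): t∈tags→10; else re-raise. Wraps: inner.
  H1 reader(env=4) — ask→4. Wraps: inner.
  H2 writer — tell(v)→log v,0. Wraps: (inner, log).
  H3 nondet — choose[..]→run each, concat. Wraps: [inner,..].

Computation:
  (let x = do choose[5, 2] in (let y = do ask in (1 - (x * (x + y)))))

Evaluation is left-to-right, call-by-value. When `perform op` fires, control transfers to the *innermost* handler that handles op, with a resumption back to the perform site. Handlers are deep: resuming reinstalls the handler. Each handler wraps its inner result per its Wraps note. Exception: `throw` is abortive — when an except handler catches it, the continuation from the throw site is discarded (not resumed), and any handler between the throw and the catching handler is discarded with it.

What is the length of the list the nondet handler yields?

Evaluation trace:
choose[5, 2] @ H3
  branch[0] choose=5:
    ask @ H1 ⇒ 4
    H0 returns -44
    H1 returns -44
    H2 returns (-44, ())
    H3 returns [(-44, ())]
  branch[1] choose=2:
    ask @ H1 ⇒ 4
    H0 returns -11
    H1 returns -11
    H2 returns (-11, ())
    H3 returns [(-11, ())]
= [(-44, ()), (-11, ())]

Answer: 2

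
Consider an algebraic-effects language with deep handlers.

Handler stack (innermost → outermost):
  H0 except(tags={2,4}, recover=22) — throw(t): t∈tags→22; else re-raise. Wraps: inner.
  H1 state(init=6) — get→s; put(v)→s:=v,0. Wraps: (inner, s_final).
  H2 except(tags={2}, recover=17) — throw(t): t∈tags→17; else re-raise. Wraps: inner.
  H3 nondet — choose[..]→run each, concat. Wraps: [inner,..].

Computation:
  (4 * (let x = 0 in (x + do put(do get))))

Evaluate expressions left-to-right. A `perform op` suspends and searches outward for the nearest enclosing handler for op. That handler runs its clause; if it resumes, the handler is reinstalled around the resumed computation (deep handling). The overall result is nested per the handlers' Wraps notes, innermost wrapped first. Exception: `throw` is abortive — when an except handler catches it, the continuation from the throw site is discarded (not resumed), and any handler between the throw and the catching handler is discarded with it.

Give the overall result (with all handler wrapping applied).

Answer: [(0, 6)]

Step-by-step:
get @ H1 ⇒ 6
put(6) @ H1 ⇒ s:=6
H0 returns 0
H1 returns (0, 6)
H2 returns (0, 6)
H3 returns [(0, 6)]
= [(0, 6)]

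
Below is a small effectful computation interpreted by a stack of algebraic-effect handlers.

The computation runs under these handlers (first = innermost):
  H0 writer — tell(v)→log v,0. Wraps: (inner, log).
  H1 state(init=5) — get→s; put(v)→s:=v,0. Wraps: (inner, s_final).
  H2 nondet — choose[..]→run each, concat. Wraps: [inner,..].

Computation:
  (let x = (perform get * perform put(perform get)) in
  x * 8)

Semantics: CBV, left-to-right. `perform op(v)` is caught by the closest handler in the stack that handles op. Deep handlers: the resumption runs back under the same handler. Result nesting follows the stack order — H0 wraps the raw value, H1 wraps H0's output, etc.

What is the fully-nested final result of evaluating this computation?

Step-by-step:
get @ H1 ⇒ 5
get @ H1 ⇒ 5
put(5) @ H1 ⇒ s:=5
H0 returns (0, ())
H1 returns ((0, ()), 5)
H2 returns [((0, ()), 5)]
= [((0, ()), 5)]

Answer: [((0, ()), 5)]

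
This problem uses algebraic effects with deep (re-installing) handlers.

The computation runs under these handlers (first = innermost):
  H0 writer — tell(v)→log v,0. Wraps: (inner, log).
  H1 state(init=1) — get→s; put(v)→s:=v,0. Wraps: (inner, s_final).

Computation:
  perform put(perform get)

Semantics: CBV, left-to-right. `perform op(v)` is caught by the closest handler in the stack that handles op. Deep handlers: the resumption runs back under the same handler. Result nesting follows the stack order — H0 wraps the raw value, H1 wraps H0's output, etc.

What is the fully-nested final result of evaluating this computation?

Working:
get @ H1 ⇒ 1
put(1) @ H1 ⇒ s:=1
H0 returns (0, ())
H1 returns ((0, ()), 1)
= ((0, ()), 1)

Answer: ((0, ()), 1)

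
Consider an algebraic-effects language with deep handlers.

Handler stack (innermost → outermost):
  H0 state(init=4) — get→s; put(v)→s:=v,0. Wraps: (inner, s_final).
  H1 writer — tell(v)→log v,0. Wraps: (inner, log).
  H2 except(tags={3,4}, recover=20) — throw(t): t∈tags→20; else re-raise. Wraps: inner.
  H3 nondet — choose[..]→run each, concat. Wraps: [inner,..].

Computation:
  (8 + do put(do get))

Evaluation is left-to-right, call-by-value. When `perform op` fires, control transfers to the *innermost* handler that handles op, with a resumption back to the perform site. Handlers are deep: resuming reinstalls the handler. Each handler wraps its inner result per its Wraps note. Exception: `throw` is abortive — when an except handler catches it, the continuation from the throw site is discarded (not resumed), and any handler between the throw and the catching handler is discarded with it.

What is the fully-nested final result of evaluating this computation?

Working:
get @ H0 ⇒ 4
put(4) @ H0 ⇒ s:=4
H0 returns (8, 4)
H1 returns ((8, 4), ())
H2 returns ((8, 4), ())
H3 returns [((8, 4), ())]
= [((8, 4), ())]

Answer: [((8, 4), ())]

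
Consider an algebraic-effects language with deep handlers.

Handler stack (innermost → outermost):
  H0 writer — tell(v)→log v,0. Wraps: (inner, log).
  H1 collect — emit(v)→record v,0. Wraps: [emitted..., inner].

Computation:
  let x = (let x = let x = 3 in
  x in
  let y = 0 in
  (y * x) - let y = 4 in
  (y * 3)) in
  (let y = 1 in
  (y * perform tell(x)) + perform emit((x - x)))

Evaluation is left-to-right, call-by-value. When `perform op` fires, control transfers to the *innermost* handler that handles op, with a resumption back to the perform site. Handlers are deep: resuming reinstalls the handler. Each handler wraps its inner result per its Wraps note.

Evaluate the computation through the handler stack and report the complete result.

Evaluation trace:
tell(-12) @ H0 ⇒ log+=-12
emit(0) @ H1 ⇒ out+=0
H0 returns (0, (-12))
H1 returns [0, (0, (-12))]
= [0, (0, (-12))]

Answer: [0, (0, (-12))]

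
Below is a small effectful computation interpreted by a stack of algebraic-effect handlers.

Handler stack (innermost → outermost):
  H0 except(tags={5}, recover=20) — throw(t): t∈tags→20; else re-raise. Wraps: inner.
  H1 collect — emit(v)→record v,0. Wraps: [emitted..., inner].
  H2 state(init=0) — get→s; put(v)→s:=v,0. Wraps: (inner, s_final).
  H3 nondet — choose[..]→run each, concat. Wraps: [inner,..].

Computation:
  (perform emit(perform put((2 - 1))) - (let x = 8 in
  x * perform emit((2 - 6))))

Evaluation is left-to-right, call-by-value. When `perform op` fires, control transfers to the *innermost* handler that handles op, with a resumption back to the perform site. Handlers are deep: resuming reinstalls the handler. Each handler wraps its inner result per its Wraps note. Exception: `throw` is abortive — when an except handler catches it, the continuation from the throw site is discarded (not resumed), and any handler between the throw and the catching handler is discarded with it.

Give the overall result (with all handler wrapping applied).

Step-by-step:
put(1) @ H2 ⇒ s:=1
emit(0) @ H1 ⇒ out+=0
emit(-4) @ H1 ⇒ out+=-4
H0 returns 0
H1 returns [0, -4, 0]
H2 returns ([0, -4, 0], 1)
H3 returns [([0, -4, 0], 1)]
= [([0, -4, 0], 1)]

Answer: [([0, -4, 0], 1)]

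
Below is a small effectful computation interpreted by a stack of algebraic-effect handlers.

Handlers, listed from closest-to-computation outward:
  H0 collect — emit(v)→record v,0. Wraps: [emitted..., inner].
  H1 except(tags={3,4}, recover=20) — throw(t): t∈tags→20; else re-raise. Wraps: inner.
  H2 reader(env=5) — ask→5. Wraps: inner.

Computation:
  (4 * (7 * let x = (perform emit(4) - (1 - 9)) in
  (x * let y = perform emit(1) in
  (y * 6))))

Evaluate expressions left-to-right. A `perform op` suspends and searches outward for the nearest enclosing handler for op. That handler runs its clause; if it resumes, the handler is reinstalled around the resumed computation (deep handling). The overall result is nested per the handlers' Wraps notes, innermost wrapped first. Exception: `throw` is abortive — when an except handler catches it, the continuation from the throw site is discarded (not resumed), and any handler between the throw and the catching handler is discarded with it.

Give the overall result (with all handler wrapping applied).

Answer: [4, 1, 0]

Working:
emit(4) @ H0 ⇒ out+=4
emit(1) @ H0 ⇒ out+=1
H0 returns [4, 1, 0]
H1 returns [4, 1, 0]
H2 returns [4, 1, 0]
= [4, 1, 0]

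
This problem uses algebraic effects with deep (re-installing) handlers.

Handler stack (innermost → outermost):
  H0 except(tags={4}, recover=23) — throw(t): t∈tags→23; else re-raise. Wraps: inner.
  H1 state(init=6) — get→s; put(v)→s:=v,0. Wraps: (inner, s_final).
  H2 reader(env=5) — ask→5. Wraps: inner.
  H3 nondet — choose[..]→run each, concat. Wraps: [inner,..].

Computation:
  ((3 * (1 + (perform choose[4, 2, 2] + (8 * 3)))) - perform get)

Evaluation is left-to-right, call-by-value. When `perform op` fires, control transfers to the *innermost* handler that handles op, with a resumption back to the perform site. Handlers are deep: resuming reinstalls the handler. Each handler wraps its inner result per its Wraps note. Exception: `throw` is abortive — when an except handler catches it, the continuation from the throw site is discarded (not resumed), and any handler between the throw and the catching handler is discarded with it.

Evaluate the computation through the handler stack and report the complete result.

Answer: [(81, 6), (75, 6), (75, 6)]

Working:
choose[4, 2, 2] @ H3
  branch[0] choose=4:
    get @ H1 ⇒ 6
    H0 returns 81
    H1 returns (81, 6)
    H2 returns (81, 6)
    H3 returns [(81, 6)]
  branch[1] choose=2:
    get @ H1 ⇒ 6
    H0 returns 75
    H1 returns (75, 6)
    H2 returns (75, 6)
    H3 returns [(75, 6)]
  branch[2] choose=2:
    get @ H1 ⇒ 6
    H0 returns 75
    H1 returns (75, 6)
    H2 returns (75, 6)
    H3 returns [(75, 6)]
= [(81, 6), (75, 6), (75, 6)]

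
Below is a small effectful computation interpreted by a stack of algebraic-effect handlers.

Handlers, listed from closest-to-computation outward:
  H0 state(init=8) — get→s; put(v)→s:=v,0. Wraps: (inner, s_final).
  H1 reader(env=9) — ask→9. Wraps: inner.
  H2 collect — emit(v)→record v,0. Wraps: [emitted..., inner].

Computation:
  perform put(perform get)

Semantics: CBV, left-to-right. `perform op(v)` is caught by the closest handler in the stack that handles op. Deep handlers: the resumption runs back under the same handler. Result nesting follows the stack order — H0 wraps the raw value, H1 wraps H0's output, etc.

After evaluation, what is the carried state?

Answer: 8

Evaluation trace:
get @ H0 ⇒ 8
put(8) @ H0 ⇒ s:=8
H0 returns (0, 8)
H1 returns (0, 8)
H2 returns [(0, 8)]
= [(0, 8)]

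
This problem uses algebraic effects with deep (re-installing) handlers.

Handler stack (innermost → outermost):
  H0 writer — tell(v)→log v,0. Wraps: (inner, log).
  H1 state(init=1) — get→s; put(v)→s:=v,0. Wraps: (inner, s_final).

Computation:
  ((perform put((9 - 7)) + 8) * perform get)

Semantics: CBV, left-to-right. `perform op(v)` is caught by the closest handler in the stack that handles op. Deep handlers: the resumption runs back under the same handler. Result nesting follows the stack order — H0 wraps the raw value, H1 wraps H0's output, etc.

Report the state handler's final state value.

Answer: 2

Evaluation trace:
put(2) @ H1 ⇒ s:=2
get @ H1 ⇒ 2
H0 returns (16, ())
H1 returns ((16, ()), 2)
= ((16, ()), 2)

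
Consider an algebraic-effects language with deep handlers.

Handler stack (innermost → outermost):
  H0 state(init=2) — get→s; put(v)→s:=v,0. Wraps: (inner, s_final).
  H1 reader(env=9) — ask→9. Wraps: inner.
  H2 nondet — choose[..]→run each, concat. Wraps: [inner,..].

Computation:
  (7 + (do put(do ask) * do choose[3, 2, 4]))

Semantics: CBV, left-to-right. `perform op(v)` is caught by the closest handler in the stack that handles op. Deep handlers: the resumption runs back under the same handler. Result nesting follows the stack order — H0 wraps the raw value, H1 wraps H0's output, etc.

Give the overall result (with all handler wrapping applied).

Evaluation trace:
ask @ H1 ⇒ 9
put(9) @ H0 ⇒ s:=9
choose[3, 2, 4] @ H2
  branch[0] choose=3:
    H0 returns (7, 9)
    H1 returns (7, 9)
    H2 returns [(7, 9)]
  branch[1] choose=2:
    H0 returns (7, 9)
    H1 returns (7, 9)
    H2 returns [(7, 9)]
  branch[2] choose=4:
    H0 returns (7, 9)
    H1 returns (7, 9)
    H2 returns [(7, 9)]
= [(7, 9), (7, 9), (7, 9)]

Answer: [(7, 9), (7, 9), (7, 9)]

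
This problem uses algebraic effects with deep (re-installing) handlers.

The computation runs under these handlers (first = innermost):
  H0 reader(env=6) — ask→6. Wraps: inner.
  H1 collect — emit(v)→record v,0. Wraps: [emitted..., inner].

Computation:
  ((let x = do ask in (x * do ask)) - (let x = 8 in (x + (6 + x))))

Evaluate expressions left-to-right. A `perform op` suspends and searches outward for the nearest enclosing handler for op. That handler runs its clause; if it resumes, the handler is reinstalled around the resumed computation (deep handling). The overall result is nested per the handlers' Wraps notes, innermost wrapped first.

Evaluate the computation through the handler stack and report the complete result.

Answer: [14]

Evaluation trace:
ask @ H0 ⇒ 6
ask @ H0 ⇒ 6
H0 returns 14
H1 returns [14]
= [14]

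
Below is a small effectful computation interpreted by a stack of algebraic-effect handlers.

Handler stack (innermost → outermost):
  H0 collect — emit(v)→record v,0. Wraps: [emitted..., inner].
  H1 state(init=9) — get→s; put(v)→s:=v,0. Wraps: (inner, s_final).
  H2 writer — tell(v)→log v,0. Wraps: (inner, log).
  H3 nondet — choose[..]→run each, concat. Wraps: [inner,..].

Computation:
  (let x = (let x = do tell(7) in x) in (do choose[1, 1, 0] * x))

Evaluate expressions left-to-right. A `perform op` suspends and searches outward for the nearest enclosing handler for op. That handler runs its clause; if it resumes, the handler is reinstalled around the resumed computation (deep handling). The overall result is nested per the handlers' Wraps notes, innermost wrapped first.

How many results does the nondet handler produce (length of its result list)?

Answer: 3

Step-by-step:
tell(7) @ H2 ⇒ log+=7
choose[1, 1, 0] @ H3
  branch[0] choose=1:
    H0 returns [0]
    H1 returns ([0], 9)
    H2 returns (([0], 9), (7))
    H3 returns [(([0], 9), (7))]
  branch[1] choose=1:
    H0 returns [0]
    H1 returns ([0], 9)
    H2 returns (([0], 9), (7))
    H3 returns [(([0], 9), (7))]
  branch[2] choose=0:
    H0 returns [0]
    H1 returns ([0], 9)
    H2 returns (([0], 9), (7))
    H3 returns [(([0], 9), (7))]
= [(([0], 9), (7)), (([0], 9), (7)), (([0], 9), (7))]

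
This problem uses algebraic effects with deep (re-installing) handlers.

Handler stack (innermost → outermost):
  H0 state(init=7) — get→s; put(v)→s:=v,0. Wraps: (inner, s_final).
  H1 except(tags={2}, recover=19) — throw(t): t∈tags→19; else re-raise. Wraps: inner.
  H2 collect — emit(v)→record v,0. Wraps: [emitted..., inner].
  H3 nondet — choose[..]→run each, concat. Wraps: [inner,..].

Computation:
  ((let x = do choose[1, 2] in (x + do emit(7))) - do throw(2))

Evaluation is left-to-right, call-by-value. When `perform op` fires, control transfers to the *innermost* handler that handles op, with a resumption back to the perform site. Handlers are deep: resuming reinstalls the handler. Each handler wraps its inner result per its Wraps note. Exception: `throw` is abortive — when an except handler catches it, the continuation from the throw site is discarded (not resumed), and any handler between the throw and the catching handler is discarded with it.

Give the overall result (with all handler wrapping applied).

Evaluation trace:
choose[1, 2] @ H3
  branch[0] choose=1:
    emit(7) @ H2 ⇒ out+=7
    throw(2) @ H1 caught ⇒ 19
    H2 returns [7, 19]
    H3 returns [[7, 19]]
  branch[1] choose=2:
    emit(7) @ H2 ⇒ out+=7
    throw(2) @ H1 caught ⇒ 19
    H2 returns [7, 19]
    H3 returns [[7, 19]]
= [[7, 19], [7, 19]]

Answer: [[7, 19], [7, 19]]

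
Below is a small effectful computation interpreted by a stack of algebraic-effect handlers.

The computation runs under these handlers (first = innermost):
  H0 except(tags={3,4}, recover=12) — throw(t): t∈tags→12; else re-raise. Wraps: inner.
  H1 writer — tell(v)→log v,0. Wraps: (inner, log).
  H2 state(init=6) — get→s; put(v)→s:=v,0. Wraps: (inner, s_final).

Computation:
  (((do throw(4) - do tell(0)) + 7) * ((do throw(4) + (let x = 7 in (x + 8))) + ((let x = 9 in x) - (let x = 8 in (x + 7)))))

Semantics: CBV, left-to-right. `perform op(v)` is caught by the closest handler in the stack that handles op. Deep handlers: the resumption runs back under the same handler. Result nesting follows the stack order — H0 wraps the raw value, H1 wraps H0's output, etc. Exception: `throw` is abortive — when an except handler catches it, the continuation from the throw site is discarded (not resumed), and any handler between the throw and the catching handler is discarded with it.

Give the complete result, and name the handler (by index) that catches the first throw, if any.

Answer: ((12, ()), 6) ; first throw caught by: H0

Working:
throw(4) @ H0 caught ⇒ 12
H1 returns (12, ())
H2 returns ((12, ()), 6)
= ((12, ()), 6)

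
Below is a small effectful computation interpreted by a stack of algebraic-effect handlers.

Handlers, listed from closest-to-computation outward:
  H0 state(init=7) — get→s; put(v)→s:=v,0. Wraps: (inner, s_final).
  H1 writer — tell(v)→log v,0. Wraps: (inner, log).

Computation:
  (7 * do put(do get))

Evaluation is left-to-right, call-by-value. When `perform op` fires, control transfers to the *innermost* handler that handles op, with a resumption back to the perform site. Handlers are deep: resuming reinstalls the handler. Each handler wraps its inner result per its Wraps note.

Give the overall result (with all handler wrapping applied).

Step-by-step:
get @ H0 ⇒ 7
put(7) @ H0 ⇒ s:=7
H0 returns (0, 7)
H1 returns ((0, 7), ())
= ((0, 7), ())

Answer: ((0, 7), ())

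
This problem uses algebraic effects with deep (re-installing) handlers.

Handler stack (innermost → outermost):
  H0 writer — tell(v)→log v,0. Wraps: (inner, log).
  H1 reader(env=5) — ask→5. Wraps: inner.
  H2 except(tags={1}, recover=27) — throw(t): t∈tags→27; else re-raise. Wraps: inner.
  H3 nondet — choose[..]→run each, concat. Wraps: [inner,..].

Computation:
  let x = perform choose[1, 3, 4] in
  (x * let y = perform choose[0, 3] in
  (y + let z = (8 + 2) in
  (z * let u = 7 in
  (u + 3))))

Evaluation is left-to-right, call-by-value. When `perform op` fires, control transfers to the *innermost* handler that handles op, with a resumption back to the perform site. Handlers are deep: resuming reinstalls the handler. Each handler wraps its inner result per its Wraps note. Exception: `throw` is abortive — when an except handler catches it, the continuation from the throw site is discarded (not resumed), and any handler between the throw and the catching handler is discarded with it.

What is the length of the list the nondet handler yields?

Answer: 6

Working:
choose[1, 3, 4] @ H3
  branch[0] choose=1:
    choose[0, 3] @ H3
      branch[0] choose=0:
        H0 returns (100, ())
        H1 returns (100, ())
        H2 returns (100, ())
        H3 returns [(100, ())]
      branch[1] choose=3:
        H0 returns (103, ())
        H1 returns (103, ())
        H2 returns (103, ())
        H3 returns [(103, ())]
  branch[1] choose=3:
    choose[0, 3] @ H3
      branch[0] choose=0:
        H0 returns (300, ())
        H1 returns (300, ())
        H2 returns (300, ())
        H3 returns [(300, ())]
      branch[1] choose=3:
        H0 returns (309, ())
        H1 returns (309, ())
        H2 returns (309, ())
        H3 returns [(309, ())]
  branch[2] choose=4:
    choose[0, 3] @ H3
      branch[0] choose=0:
        H0 returns (400, ())
        H1 returns (400, ())
        H2 returns (400, ())
        H3 returns [(400, ())]
      branch[1] choose=3:
        H0 returns (412, ())
        H1 returns (412, ())
        H2 returns (412, ())
        H3 returns [(412, ())]
= [(100, ()), (103, ()), (300, ()), (309, ()), (400, ()), (412, ())]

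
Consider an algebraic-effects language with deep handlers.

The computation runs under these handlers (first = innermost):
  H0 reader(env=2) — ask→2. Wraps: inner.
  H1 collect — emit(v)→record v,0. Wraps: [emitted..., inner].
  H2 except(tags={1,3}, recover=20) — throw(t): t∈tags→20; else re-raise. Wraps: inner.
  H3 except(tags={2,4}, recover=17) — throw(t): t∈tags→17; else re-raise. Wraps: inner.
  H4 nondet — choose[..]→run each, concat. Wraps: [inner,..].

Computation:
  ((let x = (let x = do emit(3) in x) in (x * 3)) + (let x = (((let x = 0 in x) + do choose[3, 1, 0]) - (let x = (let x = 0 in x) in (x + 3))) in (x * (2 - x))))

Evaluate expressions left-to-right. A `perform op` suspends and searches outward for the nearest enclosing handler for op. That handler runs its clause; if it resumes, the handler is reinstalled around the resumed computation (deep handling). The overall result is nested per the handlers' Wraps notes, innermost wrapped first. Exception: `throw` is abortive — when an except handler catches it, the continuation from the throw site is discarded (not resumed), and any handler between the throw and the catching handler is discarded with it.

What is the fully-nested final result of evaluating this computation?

Step-by-step:
emit(3) @ H1 ⇒ out+=3
choose[3, 1, 0] @ H4
  branch[0] choose=3:
    H0 returns 0
    H1 returns [3, 0]
    H2 returns [3, 0]
    H3 returns [3, 0]
    H4 returns [[3, 0]]
  branch[1] choose=1:
    H0 returns -8
    H1 returns [3, -8]
    H2 returns [3, -8]
    H3 returns [3, -8]
    H4 returns [[3, -8]]
  branch[2] choose=0:
    H0 returns -15
    H1 returns [3, -15]
    H2 returns [3, -15]
    H3 returns [3, -15]
    H4 returns [[3, -15]]
= [[3, 0], [3, -8], [3, -15]]

Answer: [[3, 0], [3, -8], [3, -15]]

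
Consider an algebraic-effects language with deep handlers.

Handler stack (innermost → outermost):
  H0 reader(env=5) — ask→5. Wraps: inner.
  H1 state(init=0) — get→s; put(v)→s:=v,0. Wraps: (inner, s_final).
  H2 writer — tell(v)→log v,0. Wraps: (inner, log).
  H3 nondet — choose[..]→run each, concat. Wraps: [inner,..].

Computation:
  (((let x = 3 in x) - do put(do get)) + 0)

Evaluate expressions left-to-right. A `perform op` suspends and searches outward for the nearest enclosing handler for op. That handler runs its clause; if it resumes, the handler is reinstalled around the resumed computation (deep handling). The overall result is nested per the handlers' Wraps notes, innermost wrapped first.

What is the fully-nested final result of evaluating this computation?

Answer: [((3, 0), ())]

Working:
get @ H1 ⇒ 0
put(0) @ H1 ⇒ s:=0
H0 returns 3
H1 returns (3, 0)
H2 returns ((3, 0), ())
H3 returns [((3, 0), ())]
= [((3, 0), ())]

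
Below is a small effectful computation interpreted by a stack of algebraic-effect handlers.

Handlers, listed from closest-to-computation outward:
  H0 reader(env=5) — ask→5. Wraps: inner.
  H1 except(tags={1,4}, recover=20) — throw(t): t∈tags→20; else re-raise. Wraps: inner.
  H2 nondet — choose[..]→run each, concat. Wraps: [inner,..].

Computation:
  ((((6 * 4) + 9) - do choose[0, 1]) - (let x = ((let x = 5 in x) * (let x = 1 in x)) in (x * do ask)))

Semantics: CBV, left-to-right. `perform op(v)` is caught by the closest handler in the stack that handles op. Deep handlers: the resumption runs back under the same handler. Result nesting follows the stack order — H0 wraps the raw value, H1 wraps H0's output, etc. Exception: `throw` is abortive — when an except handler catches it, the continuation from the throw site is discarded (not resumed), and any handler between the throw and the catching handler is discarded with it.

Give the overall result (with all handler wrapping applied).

Answer: [8, 7]

Step-by-step:
choose[0, 1] @ H2
  branch[0] choose=0:
    ask @ H0 ⇒ 5
    H0 returns 8
    H1 returns 8
    H2 returns [8]
  branch[1] choose=1:
    ask @ H0 ⇒ 5
    H0 returns 7
    H1 returns 7
    H2 returns [7]
= [8, 7]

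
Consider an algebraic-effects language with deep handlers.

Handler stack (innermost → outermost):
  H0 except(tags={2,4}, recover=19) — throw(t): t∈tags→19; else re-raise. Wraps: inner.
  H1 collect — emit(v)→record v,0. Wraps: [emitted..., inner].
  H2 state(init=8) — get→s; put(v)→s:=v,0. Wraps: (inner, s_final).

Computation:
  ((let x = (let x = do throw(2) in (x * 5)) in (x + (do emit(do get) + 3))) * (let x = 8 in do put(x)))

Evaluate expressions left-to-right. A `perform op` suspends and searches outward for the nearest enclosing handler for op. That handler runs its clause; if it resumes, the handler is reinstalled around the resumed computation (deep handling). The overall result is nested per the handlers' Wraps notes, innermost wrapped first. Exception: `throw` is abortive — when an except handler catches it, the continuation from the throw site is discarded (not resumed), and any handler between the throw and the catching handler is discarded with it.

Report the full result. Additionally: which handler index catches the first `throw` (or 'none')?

Answer: ([19], 8) ; first throw caught by: H0

Working:
throw(2) @ H0 caught ⇒ 19
H1 returns [19]
H2 returns ([19], 8)
= ([19], 8)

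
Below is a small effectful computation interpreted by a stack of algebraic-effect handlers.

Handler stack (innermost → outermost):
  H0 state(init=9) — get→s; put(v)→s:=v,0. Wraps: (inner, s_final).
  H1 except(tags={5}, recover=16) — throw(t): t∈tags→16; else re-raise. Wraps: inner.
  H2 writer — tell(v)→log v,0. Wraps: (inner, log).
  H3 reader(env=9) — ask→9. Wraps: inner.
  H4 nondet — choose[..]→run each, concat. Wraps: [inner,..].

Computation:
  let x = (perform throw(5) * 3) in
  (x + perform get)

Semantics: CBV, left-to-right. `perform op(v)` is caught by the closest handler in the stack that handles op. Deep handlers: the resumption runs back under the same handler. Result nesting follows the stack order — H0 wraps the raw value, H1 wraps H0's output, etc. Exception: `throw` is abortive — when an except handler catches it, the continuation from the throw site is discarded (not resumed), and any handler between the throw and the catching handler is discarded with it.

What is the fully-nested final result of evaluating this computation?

Answer: [(16, ())]

Step-by-step:
throw(5) @ H1 caught ⇒ 16
H2 returns (16, ())
H3 returns (16, ())
H4 returns [(16, ())]
= [(16, ())]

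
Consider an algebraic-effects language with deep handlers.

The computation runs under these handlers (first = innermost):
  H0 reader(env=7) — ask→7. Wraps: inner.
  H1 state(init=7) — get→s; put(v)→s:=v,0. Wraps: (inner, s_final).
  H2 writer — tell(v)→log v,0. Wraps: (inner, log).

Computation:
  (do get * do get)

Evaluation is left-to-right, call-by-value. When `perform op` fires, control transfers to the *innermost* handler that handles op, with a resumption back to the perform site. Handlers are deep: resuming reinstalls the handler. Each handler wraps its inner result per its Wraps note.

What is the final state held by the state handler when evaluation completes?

Step-by-step:
get @ H1 ⇒ 7
get @ H1 ⇒ 7
H0 returns 49
H1 returns (49, 7)
H2 returns ((49, 7), ())
= ((49, 7), ())

Answer: 7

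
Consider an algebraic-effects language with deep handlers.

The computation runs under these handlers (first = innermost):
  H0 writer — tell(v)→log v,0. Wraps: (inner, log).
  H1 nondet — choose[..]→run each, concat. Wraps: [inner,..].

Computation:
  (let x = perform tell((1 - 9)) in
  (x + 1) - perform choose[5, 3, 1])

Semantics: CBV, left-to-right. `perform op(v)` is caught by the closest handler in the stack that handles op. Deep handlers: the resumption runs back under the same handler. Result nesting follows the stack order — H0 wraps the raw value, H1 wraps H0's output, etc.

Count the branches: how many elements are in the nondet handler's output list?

Step-by-step:
tell(-8) @ H0 ⇒ log+=-8
choose[5, 3, 1] @ H1
  branch[0] choose=5:
    H0 returns (-4, (-8))
    H1 returns [(-4, (-8))]
  branch[1] choose=3:
    H0 returns (-2, (-8))
    H1 returns [(-2, (-8))]
  branch[2] choose=1:
    H0 returns (0, (-8))
    H1 returns [(0, (-8))]
= [(-4, (-8)), (-2, (-8)), (0, (-8))]

Answer: 3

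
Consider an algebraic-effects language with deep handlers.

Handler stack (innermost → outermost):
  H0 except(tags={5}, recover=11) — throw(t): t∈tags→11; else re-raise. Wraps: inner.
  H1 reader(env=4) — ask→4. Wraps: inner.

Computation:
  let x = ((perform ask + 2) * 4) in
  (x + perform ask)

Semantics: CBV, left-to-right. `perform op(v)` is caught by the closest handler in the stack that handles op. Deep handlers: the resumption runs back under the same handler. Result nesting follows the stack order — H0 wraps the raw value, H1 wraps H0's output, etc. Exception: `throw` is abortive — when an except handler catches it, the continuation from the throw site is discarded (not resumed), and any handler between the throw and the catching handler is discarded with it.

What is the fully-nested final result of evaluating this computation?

Answer: 28

Working:
ask @ H1 ⇒ 4
ask @ H1 ⇒ 4
H0 returns 28
H1 returns 28
= 28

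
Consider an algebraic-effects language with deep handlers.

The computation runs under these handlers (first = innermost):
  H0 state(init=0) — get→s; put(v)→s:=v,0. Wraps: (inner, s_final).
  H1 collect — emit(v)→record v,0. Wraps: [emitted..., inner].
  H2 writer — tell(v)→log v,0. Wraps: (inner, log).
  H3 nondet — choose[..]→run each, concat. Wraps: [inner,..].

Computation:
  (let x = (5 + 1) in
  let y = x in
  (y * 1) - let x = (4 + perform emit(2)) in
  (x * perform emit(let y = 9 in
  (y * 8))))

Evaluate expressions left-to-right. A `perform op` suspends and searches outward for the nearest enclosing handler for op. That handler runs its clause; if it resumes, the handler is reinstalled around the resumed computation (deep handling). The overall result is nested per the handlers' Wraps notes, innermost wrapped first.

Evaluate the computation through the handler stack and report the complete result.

Answer: [([2, 72, (6, 0)], ())]

Evaluation trace:
emit(2) @ H1 ⇒ out+=2
emit(72) @ H1 ⇒ out+=72
H0 returns (6, 0)
H1 returns [2, 72, (6, 0)]
H2 returns ([2, 72, (6, 0)], ())
H3 returns [([2, 72, (6, 0)], ())]
= [([2, 72, (6, 0)], ())]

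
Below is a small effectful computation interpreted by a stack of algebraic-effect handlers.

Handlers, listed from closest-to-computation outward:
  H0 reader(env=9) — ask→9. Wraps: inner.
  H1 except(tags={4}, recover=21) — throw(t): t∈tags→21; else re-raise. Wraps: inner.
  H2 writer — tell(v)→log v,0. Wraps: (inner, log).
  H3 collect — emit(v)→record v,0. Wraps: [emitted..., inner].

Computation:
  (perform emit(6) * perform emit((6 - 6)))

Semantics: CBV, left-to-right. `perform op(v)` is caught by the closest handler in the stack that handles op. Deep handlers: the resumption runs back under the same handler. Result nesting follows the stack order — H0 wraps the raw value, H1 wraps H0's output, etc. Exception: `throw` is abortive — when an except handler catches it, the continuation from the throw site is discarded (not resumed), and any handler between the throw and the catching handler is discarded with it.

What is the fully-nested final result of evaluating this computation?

Step-by-step:
emit(6) @ H3 ⇒ out+=6
emit(0) @ H3 ⇒ out+=0
H0 returns 0
H1 returns 0
H2 returns (0, ())
H3 returns [6, 0, (0, ())]
= [6, 0, (0, ())]

Answer: [6, 0, (0, ())]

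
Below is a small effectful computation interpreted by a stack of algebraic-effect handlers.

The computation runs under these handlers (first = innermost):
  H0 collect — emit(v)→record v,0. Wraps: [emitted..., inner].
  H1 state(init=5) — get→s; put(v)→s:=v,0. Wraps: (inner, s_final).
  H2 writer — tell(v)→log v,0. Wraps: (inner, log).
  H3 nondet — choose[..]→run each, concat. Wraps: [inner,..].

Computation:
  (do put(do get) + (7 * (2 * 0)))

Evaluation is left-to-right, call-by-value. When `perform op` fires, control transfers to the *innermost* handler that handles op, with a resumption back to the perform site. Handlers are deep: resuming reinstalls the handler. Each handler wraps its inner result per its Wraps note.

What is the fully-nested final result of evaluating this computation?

Evaluation trace:
get @ H1 ⇒ 5
put(5) @ H1 ⇒ s:=5
H0 returns [0]
H1 returns ([0], 5)
H2 returns (([0], 5), ())
H3 returns [(([0], 5), ())]
= [(([0], 5), ())]

Answer: [(([0], 5), ())]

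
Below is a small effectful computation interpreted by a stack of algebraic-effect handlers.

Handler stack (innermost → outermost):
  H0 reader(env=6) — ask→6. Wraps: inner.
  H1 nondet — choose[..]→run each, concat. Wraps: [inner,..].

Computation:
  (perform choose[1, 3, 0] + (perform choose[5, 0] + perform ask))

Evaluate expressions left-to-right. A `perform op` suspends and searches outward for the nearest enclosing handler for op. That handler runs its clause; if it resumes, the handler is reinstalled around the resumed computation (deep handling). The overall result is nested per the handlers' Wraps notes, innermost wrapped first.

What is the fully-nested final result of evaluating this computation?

Answer: [12, 7, 14, 9, 11, 6]

Evaluation trace:
choose[1, 3, 0] @ H1
  branch[0] choose=1:
    choose[5, 0] @ H1
      branch[0] choose=5:
        ask @ H0 ⇒ 6
        H0 returns 12
        H1 returns [12]
      branch[1] choose=0:
        ask @ H0 ⇒ 6
        H0 returns 7
        H1 returns [7]
  branch[1] choose=3:
    choose[5, 0] @ H1
      branch[0] choose=5:
        ask @ H0 ⇒ 6
        H0 returns 14
        H1 returns [14]
      branch[1] choose=0:
        ask @ H0 ⇒ 6
        H0 returns 9
        H1 returns [9]
  branch[2] choose=0:
    choose[5, 0] @ H1
      branch[0] choose=5:
        ask @ H0 ⇒ 6
        H0 returns 11
        H1 returns [11]
      branch[1] choose=0:
        ask @ H0 ⇒ 6
        H0 returns 6
        H1 returns [6]
= [12, 7, 14, 9, 11, 6]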